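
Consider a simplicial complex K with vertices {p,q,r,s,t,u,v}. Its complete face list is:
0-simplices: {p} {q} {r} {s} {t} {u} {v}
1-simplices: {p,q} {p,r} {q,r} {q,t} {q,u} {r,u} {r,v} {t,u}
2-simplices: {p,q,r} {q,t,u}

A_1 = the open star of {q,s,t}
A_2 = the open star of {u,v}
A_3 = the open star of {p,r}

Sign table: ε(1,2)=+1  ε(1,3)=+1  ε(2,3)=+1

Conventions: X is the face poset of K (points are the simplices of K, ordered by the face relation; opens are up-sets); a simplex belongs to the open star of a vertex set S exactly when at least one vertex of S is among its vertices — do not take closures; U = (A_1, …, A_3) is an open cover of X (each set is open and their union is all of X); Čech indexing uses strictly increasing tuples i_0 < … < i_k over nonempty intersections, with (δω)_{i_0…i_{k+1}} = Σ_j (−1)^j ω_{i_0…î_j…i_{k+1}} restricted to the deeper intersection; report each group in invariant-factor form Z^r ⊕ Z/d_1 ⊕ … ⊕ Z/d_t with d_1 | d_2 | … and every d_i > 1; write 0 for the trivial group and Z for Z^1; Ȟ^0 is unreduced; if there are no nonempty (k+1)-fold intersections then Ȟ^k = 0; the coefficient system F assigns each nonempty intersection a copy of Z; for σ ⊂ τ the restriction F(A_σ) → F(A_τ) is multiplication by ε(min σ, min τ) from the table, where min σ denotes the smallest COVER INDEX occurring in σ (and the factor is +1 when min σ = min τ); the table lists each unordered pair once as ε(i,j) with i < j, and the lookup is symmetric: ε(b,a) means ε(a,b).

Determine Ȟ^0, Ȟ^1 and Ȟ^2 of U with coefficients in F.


nerve simplices:
  A1={{q},{s},{t},{p,q},{q,r},{q,t},{q,u},{t,u},{p,q,r},{q,t,u}} A2={{u},{v},{q,u},{r,u},{r,v},{t,u},{q,t,u}} A3={{p},{r},{p,q},{p,r},{q,r},{r,u},{r,v},{p,q,r}}
  A12={{q,u},{t,u},{q,t,u}} A13={{p,q},{q,r},{p,q,r}} A23={{r,u},{r,v}}
C dims 3,3; δ0: rk 2, SNF 1^2
degree 0: 3−2−0 = 1 → Ȟ^0 ≅ Z
degree 1: 3−0−2 = 1 → Ȟ^1 ≅ Z
degree 2: 0−0−0 = 0 → Ȟ^2 ≅ 0

Ȟ^0 ≅ Z,  Ȟ^1 ≅ Z,  Ȟ^2 ≅ 0


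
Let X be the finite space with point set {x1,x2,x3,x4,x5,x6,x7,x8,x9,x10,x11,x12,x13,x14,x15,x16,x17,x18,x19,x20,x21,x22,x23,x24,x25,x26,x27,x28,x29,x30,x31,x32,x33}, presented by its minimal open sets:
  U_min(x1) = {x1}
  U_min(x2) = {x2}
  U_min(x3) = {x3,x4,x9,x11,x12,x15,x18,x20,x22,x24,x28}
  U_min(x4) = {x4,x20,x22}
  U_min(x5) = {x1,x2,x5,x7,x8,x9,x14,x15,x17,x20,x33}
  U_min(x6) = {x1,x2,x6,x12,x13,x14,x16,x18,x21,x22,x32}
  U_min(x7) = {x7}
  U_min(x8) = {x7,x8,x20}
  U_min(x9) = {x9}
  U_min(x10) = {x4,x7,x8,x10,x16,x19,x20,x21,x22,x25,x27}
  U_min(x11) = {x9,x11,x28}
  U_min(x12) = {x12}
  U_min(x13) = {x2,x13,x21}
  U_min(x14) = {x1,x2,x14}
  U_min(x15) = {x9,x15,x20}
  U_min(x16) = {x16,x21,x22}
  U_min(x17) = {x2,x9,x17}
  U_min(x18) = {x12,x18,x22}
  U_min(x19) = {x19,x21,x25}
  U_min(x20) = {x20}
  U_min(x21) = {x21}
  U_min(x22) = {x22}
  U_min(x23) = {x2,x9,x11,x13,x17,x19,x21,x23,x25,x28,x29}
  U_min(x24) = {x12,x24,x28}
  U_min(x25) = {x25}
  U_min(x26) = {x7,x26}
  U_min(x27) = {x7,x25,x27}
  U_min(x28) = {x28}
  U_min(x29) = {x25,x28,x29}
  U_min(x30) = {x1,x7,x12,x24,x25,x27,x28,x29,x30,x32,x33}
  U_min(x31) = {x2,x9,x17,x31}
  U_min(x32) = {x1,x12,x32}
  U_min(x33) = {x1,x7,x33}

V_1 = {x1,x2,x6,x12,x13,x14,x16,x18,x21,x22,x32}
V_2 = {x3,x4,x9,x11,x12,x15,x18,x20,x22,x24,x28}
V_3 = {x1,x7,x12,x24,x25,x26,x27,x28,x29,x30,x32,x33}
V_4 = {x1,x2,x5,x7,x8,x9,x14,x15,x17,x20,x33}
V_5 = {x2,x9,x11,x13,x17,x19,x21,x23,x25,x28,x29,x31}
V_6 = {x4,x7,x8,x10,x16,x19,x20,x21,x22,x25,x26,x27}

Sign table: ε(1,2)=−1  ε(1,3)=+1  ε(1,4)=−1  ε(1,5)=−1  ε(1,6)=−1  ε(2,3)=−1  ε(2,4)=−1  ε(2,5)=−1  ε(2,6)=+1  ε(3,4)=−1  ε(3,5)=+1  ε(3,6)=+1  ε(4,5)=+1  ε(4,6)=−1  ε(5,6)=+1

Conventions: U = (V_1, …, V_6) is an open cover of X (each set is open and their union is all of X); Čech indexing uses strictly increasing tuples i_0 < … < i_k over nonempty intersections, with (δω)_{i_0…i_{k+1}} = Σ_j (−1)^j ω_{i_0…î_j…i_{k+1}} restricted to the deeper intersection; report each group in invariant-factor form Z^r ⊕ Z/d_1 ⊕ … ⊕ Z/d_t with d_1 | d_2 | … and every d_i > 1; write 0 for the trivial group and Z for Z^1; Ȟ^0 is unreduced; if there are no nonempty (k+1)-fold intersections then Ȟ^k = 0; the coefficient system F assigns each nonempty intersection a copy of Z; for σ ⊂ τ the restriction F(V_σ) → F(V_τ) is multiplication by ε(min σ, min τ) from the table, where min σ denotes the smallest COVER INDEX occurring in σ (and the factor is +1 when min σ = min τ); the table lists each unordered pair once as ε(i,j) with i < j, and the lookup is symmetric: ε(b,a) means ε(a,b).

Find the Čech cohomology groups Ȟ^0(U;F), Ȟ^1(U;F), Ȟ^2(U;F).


Ȟ^0 ≅ 0,  Ȟ^1 ≅ Z/2,  Ȟ^2 ≅ Z

nonempty intersections:
  V12={x12,x18,x22} V13={x1,x12,x32} V14={x1,x2,x14} V15={x2,x13,x21} V16={x16,x21,x22} V23={x12,x24,x28} V24={x9,x15,x20} V25={x9,x11,x28} V26={x4,x20,x22} V34={x1,x7,x33} V35={x25,x28,x29} V36={x7,x25,x26,x27} V45={x2,x9,x17} V46={x7,x8,x20} V56={x19,x21,x25}
  V123={x12} V126={x22} V134={x1} V145={x2} V156={x21} V235={x28} V245={x9} V246={x20} V346={x7} V356={x25}
C dims 6,15,10; δ0: rk 6, SNF 1^5·2; δ1: rk 9, SNF 1^9
Ȟ^0: (6−6)−0=0 ⇒ 0
Ȟ^1: (15−9)−6=0 plus torsion [2] ⇒ Z/2
Ȟ^2: (10−0)−9=1 ⇒ Z


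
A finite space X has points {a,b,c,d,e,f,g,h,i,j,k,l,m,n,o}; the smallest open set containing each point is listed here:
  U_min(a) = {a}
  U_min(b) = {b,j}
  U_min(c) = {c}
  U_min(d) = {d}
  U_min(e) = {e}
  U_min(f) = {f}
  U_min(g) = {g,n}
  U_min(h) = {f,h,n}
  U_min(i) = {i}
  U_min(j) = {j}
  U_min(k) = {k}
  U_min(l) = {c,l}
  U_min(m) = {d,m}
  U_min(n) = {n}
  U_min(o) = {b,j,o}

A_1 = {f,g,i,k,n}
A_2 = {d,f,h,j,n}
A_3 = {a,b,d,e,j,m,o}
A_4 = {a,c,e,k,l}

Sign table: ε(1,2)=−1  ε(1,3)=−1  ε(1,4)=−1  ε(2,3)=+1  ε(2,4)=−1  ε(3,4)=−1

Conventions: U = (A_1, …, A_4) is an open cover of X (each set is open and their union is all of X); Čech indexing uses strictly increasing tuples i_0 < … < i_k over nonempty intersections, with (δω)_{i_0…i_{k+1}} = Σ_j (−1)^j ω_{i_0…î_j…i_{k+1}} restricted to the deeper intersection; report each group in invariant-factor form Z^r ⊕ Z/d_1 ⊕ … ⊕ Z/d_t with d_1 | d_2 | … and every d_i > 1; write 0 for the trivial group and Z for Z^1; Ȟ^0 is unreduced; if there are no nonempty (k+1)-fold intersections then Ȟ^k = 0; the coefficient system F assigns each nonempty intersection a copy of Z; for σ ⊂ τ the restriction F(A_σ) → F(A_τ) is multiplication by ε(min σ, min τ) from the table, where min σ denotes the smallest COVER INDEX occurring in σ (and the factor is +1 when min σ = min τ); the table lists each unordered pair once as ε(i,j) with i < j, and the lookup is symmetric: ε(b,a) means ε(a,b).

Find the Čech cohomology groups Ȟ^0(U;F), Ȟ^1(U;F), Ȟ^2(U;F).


nonempty overlaps:
  A12={f,n} A14={k} A23={d,j} A34={a,e}
C dims 4,4; δ0: rk 4, SNF 1^3·2
degree 0: 4−4−0 = 0 → Ȟ^0 ≅ 0
degree 1: 4−0−4 = 0 plus torsion [2] → Ȟ^1 ≅ Z/2
degree 2: 0−0−0 = 0 → Ȟ^2 ≅ 0

Ȟ^0(U;F) ≅ 0; Ȟ^1(U;F) ≅ Z/2; Ȟ^2(U;F) ≅ 0


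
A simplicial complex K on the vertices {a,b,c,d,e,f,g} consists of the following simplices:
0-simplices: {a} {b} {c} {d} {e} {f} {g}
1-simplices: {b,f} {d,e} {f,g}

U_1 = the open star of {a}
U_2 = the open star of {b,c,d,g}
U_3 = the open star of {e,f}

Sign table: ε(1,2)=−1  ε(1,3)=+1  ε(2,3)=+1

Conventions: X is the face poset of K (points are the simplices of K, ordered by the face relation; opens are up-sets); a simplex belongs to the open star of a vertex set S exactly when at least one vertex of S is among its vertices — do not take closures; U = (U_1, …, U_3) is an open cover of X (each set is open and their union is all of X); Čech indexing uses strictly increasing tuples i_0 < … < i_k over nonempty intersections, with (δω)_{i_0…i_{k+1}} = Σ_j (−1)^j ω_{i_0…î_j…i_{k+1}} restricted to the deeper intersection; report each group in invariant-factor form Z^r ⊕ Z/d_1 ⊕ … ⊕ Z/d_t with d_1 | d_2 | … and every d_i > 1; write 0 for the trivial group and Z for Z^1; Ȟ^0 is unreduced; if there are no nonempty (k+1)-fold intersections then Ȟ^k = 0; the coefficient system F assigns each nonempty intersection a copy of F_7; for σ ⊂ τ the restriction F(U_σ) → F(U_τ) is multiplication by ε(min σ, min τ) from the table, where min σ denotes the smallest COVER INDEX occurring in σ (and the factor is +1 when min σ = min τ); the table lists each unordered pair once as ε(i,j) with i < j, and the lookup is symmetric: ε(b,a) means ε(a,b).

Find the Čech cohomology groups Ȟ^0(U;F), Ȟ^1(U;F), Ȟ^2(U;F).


cover nerve:
  U1={{a}} U2={{b},{c},{d},{g},{b,f},{d,e},{f,g}} U3={{e},{f},{b,f},{d,e},{f,g}}
  U23={{b,f},{d,e},{f,g}}
C dims 3,1; δ0: rk_F7 1
Ȟ^0: (3−1)−0=2 ⇒ Z/7 ⊕ Z/7
Ȟ^1: (1−0)−1=0 ⇒ 0
Ȟ^2: (0−0)−0=0 ⇒ 0

Ȟ^0(U;F) ≅ Z/7 ⊕ Z/7, Ȟ^1(U;F) ≅ 0, Ȟ^2(U;F) ≅ 0


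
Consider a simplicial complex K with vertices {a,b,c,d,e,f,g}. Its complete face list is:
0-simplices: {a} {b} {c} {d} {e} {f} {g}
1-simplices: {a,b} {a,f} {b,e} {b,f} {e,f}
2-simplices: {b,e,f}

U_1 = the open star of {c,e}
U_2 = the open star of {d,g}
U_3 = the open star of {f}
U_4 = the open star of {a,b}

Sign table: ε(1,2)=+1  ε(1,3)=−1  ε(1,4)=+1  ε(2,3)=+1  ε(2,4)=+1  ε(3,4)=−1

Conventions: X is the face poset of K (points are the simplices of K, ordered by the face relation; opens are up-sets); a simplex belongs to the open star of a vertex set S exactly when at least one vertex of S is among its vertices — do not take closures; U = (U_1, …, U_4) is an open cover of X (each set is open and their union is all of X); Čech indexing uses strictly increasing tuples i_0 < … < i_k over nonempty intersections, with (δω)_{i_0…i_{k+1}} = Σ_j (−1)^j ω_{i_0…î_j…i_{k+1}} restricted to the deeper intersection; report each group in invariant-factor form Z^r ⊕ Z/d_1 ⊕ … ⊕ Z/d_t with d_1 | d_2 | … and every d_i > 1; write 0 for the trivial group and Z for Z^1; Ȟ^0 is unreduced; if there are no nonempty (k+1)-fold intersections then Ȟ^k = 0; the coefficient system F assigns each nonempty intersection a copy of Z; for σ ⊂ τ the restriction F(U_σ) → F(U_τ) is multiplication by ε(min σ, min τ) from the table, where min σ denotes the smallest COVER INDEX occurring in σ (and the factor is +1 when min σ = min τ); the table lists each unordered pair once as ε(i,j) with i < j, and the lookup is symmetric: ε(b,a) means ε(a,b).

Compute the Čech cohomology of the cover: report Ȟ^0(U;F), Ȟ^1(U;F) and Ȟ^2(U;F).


cover nerve:
  U1={{c},{e},{b,e},{e,f},{b,e,f}} U2={{d},{g}} U3={{f},{a,f},{b,f},{e,f},{b,e,f}} U4={{a},{b},{a,b},{a,f},{b,e},{b,f},{b,e,f}}
  U13={{e,f},{b,e,f}} U14={{b,e},{b,e,f}} U34={{a,f},{b,f},{b,e,f}}
  U134={{b,e,f}}
C dims 4,3,1; δ0: rk 2, SNF 1^2; δ1: rk 1, SNF 1^1
Ȟ^0: (4−2)−0=2 ⇒ Z^2
Ȟ^1: (3−1)−2=0 ⇒ 0
Ȟ^2: (1−0)−1=0 ⇒ 0

Ȟ^0 ≅ Z^2; Ȟ^1 ≅ 0; Ȟ^2 ≅ 0


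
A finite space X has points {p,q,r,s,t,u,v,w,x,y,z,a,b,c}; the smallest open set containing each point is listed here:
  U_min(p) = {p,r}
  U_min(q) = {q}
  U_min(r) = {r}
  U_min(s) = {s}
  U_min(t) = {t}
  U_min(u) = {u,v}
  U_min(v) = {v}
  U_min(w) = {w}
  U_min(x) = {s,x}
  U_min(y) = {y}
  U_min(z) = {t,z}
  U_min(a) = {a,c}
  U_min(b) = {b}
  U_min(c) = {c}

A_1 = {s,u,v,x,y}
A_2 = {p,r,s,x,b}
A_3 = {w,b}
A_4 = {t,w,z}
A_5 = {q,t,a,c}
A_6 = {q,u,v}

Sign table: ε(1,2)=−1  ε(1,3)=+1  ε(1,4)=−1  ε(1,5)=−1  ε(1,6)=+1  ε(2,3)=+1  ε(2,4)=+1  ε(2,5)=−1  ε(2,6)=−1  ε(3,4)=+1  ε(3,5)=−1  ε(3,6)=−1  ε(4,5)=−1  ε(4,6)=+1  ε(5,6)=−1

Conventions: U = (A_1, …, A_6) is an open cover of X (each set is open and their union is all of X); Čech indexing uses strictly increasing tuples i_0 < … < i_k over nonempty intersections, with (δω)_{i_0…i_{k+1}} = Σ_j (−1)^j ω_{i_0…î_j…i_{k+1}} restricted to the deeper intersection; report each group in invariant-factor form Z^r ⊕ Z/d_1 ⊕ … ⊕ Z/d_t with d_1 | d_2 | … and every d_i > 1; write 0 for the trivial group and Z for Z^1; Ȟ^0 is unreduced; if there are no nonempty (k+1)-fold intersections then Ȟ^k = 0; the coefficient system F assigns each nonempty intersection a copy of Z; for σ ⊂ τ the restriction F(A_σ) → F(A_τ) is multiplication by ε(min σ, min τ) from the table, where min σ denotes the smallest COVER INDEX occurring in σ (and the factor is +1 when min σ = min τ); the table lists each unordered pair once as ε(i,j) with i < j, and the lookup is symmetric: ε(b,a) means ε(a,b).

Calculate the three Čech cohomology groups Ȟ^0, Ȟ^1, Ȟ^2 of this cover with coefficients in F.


nonempty overlaps:
  A12={s,x} A16={u,v} A23={b} A34={w} A45={t} A56={q}
C dims 6,6; δ0: rk 6, SNF 1^5·2
degree 0: 6−6−0 = 0 → Ȟ^0 ≅ 0
degree 1: 6−0−6 = 0 plus torsion [2] → Ȟ^1 ≅ Z/2
degree 2: 0−0−0 = 0 → Ȟ^2 ≅ 0

Ȟ^0 = 0, Ȟ^1 = Z/2, Ȟ^2 = 0


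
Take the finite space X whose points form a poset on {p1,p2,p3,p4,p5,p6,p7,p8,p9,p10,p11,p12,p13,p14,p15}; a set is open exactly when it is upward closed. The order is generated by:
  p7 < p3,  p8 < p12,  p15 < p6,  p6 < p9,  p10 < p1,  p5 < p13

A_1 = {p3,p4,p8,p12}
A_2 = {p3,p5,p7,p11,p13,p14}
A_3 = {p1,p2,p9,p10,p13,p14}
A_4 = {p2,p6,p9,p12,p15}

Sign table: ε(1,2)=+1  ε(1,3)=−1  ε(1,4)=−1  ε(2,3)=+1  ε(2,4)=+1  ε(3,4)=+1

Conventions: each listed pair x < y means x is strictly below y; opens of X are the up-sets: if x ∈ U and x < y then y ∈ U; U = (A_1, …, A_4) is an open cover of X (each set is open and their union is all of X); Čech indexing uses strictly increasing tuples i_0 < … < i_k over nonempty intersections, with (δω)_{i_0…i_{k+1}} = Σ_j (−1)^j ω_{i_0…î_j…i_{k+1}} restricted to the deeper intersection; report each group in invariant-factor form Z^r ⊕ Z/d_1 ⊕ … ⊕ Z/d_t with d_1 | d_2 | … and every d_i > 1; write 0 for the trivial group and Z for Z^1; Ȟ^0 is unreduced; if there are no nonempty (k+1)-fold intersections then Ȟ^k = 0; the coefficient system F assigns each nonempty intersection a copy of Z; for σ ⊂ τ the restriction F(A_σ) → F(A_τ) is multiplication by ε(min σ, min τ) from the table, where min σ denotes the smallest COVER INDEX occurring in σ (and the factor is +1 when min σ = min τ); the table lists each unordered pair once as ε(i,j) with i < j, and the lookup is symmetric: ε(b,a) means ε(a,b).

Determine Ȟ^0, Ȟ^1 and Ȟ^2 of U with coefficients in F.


cover nerve:
  A12={p3} A14={p12} A23={p13,p14} A34={p2,p9}
C dims 4,4; δ0: rk 4, SNF 1^3·2
Ȟ^0: (4−4)−0=0 ⇒ 0
Ȟ^1: (4−0)−4=0 plus torsion [2] ⇒ Z/2
Ȟ^2: (0−0)−0=0 ⇒ 0

Ȟ^0 = 0, Ȟ^1 = Z/2, Ȟ^2 = 0


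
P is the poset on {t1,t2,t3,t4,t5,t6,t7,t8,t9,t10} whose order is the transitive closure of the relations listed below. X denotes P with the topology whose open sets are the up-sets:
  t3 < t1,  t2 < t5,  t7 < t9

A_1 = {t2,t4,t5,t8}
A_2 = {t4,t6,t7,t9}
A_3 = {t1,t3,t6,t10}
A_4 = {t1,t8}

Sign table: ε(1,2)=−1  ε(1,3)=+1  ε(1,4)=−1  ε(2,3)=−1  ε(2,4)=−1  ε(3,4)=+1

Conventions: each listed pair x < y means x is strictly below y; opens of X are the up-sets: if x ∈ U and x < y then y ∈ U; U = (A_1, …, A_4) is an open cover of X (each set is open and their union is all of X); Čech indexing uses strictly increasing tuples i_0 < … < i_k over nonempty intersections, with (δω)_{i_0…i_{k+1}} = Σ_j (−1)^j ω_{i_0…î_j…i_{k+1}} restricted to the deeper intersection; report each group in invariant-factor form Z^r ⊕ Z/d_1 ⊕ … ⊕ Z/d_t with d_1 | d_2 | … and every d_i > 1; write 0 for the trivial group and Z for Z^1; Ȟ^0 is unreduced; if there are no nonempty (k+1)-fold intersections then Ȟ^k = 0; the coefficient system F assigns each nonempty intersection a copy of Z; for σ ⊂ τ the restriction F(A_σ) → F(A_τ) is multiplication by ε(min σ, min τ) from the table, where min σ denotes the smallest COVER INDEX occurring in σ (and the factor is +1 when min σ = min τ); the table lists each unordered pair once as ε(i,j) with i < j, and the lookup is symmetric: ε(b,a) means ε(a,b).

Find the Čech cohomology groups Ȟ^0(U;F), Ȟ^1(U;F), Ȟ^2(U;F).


Ȟ^0 ≅ 0,  Ȟ^1 ≅ Z/2,  Ȟ^2 ≅ 0

nonempty overlaps:
  A12={t4} A14={t8} A23={t6} A34={t1}
C dims 4,4; δ0: rk 4, SNF 1^3·2
degree 0: 4−4−0 = 0 → Ȟ^0 ≅ 0
degree 1: 4−0−4 = 0 plus torsion [2] → Ȟ^1 ≅ Z/2
degree 2: 0−0−0 = 0 → Ȟ^2 ≅ 0


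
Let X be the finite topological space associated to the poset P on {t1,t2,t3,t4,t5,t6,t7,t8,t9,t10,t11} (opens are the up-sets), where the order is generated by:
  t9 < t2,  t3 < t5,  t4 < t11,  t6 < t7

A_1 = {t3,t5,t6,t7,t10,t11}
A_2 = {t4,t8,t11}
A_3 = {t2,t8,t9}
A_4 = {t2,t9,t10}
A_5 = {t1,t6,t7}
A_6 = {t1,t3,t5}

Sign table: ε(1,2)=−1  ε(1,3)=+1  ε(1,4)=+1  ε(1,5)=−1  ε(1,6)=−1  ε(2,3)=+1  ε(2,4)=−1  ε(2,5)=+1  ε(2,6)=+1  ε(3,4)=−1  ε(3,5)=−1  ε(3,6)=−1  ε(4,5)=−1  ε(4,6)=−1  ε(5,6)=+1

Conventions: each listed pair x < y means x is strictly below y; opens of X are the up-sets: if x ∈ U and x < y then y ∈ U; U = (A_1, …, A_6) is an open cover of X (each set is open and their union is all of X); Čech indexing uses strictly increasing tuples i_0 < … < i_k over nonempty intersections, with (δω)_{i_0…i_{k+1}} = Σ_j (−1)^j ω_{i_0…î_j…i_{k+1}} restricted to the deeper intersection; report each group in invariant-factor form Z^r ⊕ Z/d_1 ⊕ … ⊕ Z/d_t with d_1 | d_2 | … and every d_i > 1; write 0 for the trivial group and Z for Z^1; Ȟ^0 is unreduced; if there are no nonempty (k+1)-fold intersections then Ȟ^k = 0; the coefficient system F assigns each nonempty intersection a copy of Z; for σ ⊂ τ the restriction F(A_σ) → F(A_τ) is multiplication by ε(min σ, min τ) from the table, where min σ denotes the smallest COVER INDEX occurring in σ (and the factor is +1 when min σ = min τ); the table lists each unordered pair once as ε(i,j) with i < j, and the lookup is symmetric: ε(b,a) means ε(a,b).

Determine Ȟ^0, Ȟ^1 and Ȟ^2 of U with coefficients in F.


Ȟ^0 = Z, Ȟ^1 = Z^2, Ȟ^2 = 0

nonempty overlaps:
  A12={t11} A14={t10} A15={t6,t7} A16={t3,t5} A23={t8} A34={t2,t9} A56={t1}
C dims 6,7; δ0: rk 5, SNF 1^5
degree 0: 6−5−0 = 1 → Ȟ^0 ≅ Z
degree 1: 7−0−5 = 2 → Ȟ^1 ≅ Z^2
degree 2: 0−0−0 = 0 → Ȟ^2 ≅ 0


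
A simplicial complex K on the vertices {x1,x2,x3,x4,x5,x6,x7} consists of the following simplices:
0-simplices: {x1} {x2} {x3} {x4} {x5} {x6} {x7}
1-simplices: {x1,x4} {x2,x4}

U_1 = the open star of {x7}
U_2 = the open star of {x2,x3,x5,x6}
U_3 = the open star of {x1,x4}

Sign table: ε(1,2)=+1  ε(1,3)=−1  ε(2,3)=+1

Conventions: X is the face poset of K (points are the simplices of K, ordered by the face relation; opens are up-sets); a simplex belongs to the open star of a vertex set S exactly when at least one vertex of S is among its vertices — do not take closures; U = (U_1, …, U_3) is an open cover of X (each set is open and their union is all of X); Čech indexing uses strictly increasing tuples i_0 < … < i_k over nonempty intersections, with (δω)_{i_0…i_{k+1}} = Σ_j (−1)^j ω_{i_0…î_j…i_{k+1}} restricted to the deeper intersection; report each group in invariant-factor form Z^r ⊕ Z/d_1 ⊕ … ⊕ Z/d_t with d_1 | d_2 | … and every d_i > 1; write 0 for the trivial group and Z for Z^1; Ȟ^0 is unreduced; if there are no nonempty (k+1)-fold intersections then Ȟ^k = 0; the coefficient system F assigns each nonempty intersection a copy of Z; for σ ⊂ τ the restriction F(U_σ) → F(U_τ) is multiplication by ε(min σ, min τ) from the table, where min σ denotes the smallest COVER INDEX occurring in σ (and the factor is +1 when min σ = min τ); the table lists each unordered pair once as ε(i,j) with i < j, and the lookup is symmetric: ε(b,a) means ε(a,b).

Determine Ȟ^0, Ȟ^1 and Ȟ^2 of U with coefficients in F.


nonempty intersections:
  U1={{x7}} U2={{x2},{x3},{x5},{x6},{x2,x4}} U3={{x1},{x4},{x1,x4},{x2,x4}}
  U23={{x2,x4}}
C dims 3,1; δ0: rk 1, SNF 1^1
Ȟ^0: (3−1)−0=2 ⇒ Z^2
Ȟ^1: (1−0)−1=0 ⇒ 0
Ȟ^2: (0−0)−0=0 ⇒ 0

Ȟ^0 ≅ Z^2, Ȟ^1 ≅ 0, Ȟ^2 ≅ 0


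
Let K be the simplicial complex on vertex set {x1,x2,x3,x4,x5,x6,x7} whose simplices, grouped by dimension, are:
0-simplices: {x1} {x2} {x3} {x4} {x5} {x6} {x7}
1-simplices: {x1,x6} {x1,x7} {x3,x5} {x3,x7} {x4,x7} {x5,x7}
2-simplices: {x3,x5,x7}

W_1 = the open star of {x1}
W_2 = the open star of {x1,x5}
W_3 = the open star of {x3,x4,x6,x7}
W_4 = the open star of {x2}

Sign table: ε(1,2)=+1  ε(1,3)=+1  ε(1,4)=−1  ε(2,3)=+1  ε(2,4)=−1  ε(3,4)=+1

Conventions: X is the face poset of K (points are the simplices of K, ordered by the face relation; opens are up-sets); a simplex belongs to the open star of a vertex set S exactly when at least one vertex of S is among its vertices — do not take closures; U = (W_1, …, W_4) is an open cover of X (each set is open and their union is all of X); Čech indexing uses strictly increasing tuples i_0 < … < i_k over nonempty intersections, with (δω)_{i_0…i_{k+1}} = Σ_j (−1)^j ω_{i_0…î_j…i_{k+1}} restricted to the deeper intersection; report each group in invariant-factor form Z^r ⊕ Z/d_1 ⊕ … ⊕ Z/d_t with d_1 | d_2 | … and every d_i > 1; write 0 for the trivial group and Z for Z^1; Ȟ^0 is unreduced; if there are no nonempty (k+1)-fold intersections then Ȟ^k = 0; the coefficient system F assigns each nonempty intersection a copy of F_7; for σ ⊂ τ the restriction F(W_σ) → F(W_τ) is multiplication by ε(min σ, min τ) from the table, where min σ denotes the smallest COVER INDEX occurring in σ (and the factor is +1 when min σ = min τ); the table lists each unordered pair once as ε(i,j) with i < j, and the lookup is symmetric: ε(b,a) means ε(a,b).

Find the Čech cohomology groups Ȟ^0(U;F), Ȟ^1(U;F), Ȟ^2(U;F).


Ȟ^0 ≅ Z/7 ⊕ Z/7, Ȟ^1 ≅ 0, Ȟ^2 ≅ 0

intersection data:
  W1={{x1},{x1,x6},{x1,x7}} W2={{x1},{x5},{x1,x6},{x1,x7},{x3,x5},{x5,x7},{x3,x5,x7}} W3={{x3},{x4},{x6},{x7},{x1,x6},{x1,x7},{x3,x5},{x3,x7},{x4,x7},{x5,x7},{x3,x5,x7}} W4={{x2}}
  W12={{x1},{x1,x6},{x1,x7}} W13={{x1,x6},{x1,x7}} W23={{x1,x6},{x1,x7},{x3,x5},{x5,x7},{x3,x5,x7}}
  W123={{x1,x6},{x1,x7}}
C dims 4,3,1; δ0: rk_F7 2; δ1: rk_F7 1
Ȟ^0 = (4 − 2) − 0 = 2, so Ȟ^0 ≅ Z/7 ⊕ Z/7
Ȟ^1 = (3 − 1) − 2 = 0, so Ȟ^1 ≅ 0
Ȟ^2 = (1 − 0) − 1 = 0, so Ȟ^2 ≅ 0


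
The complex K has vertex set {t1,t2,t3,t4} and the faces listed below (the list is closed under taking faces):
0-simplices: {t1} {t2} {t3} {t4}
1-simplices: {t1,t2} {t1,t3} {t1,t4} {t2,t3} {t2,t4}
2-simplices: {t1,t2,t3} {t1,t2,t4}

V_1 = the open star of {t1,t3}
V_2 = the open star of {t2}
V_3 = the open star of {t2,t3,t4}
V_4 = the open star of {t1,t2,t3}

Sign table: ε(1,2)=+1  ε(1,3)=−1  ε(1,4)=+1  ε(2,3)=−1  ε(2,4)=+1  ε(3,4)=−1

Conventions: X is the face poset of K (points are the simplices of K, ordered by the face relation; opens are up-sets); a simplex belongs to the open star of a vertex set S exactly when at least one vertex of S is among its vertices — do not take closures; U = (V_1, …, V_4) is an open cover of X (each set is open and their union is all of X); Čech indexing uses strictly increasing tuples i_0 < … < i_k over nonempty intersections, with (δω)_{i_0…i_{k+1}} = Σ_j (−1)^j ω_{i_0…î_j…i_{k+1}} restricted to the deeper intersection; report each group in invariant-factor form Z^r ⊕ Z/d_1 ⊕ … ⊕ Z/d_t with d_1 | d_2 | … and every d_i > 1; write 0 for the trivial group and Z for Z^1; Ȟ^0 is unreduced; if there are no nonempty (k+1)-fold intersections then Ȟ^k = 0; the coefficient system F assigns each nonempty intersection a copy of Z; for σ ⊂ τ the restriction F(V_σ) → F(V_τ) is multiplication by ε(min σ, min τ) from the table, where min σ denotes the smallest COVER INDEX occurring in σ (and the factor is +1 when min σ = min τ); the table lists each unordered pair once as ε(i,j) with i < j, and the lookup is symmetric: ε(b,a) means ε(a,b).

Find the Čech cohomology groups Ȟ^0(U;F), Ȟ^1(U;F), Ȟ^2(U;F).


Ȟ^0 = Z, Ȟ^1 = 0, Ȟ^2 = 0

nonempty intersections:
  V1={{t1},{t3},{t1,t2},{t1,t3},{t1,t4},{t2,t3},{t1,t2,t3},{t1,t2,t4}} V2={{t2},{t1,t2},{t2,t3},{t2,t4},{t1,t2,t3},{t1,t2,t4}} V3={{t2},{t3},{t4},{t1,t2},{t1,t3},{t1,t4},{t2,t3},{t2,t4},{t1,t2,t3},{t1,t2,t4}} V4={{t1},{t2},{t3},{t1,t2},{t1,t3},{t1,t4},{t2,t3},{t2,t4},{t1,t2,t3},{t1,t2,t4}}
  V12={{t1,t2},{t2,t3},{t1,t2,t3},{t1,t2,t4}} V13={{t3},{t1,t2},{t1,t3},{t1,t4},{t2,t3},{t1,t2,t3},{t1,t2,t4}} V14={{t1},{t3},{t1,t2},{t1,t3},{t1,t4},{t2,t3},{t1,t2,t3},{t1,t2,t4}} V23={{t2},{t1,t2},{t2,t3},{t2,t4},{t1,t2,t3},{t1,t2,t4}} V24={{t2},{t1,t2},{t2,t3},{t2,t4},{t1,t2,t3},{t1,t2,t4}} V34={{t2},{t3},{t1,t2},{t1,t3},{t1,t4},{t2,t3},{t2,t4},{t1,t2,t3},{t1,t2,t4}}
  V123={{t1,t2},{t2,t3},{t1,t2,t3},{t1,t2,t4}} V124={{t1,t2},{t2,t3},{t1,t2,t3},{t1,t2,t4}} V134={{t3},{t1,t2},{t1,t3},{t1,t4},{t2,t3},{t1,t2,t3},{t1,t2,t4}} V234={{t2},{t1,t2},{t2,t3},{t2,t4},{t1,t2,t3},{t1,t2,t4}}
  V1234={{t1,t2},{t2,t3},{t1,t2,t3},{t1,t2,t4}}
C dims 4,6,4,1; δ0: rk 3, SNF 1^3; δ1: rk 3, SNF 1^3; δ2: rk 1, SNF 1^1
Ȟ^0: (4−3)−0=1 ⇒ Z
Ȟ^1: (6−3)−3=0 ⇒ 0
Ȟ^2: (4−1)−3=0 ⇒ 0


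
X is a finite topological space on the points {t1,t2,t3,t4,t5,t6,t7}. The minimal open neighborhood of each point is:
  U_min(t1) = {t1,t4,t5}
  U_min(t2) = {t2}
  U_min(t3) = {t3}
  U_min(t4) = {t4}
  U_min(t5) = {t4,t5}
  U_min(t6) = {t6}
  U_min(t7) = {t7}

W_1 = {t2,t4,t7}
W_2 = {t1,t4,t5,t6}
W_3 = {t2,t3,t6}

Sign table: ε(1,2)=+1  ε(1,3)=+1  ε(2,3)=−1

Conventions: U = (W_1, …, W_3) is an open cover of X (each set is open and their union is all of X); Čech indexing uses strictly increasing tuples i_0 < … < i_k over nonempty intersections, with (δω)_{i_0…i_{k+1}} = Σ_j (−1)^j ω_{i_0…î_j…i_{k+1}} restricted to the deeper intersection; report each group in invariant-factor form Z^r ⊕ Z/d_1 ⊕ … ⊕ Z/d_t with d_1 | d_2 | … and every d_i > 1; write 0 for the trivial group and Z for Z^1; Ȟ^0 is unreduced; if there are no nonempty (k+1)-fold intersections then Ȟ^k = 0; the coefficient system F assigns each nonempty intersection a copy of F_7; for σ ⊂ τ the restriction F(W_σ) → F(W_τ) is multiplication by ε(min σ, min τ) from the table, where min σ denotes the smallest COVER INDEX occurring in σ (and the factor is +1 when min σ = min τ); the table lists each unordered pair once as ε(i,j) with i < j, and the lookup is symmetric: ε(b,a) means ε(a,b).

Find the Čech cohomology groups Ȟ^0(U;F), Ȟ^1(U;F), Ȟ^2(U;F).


Ȟ^0 ≅ 0, Ȟ^1 ≅ 0 and Ȟ^2 ≅ 0

nonempty overlaps:
  W12={t4} W13={t2} W23={t6}
C dims 3,3; δ0: rk_F7 3
degree 0: 3−3−0 = 0 → Ȟ^0 ≅ 0
degree 1: 3−0−3 = 0 → Ȟ^1 ≅ 0
degree 2: 0−0−0 = 0 → Ȟ^2 ≅ 0


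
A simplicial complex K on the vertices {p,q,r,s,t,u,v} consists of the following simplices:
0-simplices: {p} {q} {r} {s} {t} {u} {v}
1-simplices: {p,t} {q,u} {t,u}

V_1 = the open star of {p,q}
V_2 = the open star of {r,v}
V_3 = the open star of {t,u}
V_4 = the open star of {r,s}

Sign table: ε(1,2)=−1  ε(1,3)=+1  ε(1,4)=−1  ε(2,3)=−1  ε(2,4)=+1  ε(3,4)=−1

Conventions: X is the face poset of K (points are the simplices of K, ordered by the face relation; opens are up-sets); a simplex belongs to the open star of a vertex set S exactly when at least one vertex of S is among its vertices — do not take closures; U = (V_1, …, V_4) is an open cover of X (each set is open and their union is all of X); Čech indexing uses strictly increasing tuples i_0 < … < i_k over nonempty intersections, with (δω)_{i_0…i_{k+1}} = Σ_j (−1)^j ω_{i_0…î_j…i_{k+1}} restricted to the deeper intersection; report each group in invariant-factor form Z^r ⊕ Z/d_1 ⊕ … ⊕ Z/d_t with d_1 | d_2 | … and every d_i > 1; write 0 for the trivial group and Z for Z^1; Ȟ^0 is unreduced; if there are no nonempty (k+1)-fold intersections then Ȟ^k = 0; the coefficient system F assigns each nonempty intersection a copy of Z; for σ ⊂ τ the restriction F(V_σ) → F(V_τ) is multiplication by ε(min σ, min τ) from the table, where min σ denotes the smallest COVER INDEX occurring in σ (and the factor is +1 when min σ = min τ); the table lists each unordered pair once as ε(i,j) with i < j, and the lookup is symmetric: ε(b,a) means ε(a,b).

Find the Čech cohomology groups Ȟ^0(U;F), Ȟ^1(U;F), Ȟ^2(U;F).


Ȟ^0 = Z^2, Ȟ^1 = 0 and Ȟ^2 = 0

intersection data:
  V1={{p},{q},{p,t},{q,u}} V2={{r},{v}} V3={{t},{u},{p,t},{q,u},{t,u}} V4={{r},{s}}
  V13={{p,t},{q,u}} V24={{r}}
C dims 4,2; δ0: rk 2, SNF 1^2
Ȟ^0 = (4 − 2) − 0 = 2, so Ȟ^0 ≅ Z^2
Ȟ^1 = (2 − 0) − 2 = 0, so Ȟ^1 ≅ 0
Ȟ^2 = (0 − 0) − 0 = 0, so Ȟ^2 ≅ 0


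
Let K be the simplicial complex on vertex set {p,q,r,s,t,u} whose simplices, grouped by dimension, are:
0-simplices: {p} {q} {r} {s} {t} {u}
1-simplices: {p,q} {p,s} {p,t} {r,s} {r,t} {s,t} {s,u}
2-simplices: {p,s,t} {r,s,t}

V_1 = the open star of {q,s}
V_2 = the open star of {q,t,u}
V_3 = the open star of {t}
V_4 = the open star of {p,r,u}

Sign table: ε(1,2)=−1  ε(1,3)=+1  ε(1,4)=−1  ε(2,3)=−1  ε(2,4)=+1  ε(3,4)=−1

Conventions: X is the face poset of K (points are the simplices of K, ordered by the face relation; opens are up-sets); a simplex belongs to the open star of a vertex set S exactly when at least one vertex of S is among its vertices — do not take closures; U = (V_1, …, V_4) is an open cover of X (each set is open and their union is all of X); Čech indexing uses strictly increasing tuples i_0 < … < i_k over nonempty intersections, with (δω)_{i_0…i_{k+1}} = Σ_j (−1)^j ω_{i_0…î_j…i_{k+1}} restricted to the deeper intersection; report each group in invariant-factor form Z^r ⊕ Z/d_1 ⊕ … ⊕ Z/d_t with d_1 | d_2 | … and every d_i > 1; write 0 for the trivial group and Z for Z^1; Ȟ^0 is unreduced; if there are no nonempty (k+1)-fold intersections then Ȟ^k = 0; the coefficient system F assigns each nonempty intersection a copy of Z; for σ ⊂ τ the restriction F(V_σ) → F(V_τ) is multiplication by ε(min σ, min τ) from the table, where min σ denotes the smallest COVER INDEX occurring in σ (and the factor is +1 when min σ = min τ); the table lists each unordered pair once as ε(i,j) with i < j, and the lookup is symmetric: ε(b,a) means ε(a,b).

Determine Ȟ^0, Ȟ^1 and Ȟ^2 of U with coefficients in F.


Ȟ^0(U;F) ≅ Z, Ȟ^1(U;F) ≅ 0 and Ȟ^2(U;F) ≅ 0

intersection data:
  V1={{q},{s},{p,q},{p,s},{r,s},{s,t},{s,u},{p,s,t},{r,s,t}} V2={{q},{t},{u},{p,q},{p,t},{r,t},{s,t},{s,u},{p,s,t},{r,s,t}} V3={{t},{p,t},{r,t},{s,t},{p,s,t},{r,s,t}} V4={{p},{r},{u},{p,q},{p,s},{p,t},{r,s},{r,t},{s,u},{p,s,t},{r,s,t}}
  V12={{q},{p,q},{s,t},{s,u},{p,s,t},{r,s,t}} V13={{s,t},{p,s,t},{r,s,t}} V14={{p,q},{p,s},{r,s},{s,u},{p,s,t},{r,s,t}} V23={{t},{p,t},{r,t},{s,t},{p,s,t},{r,s,t}} V24={{u},{p,q},{p,t},{r,t},{s,u},{p,s,t},{r,s,t}} V34={{p,t},{r,t},{p,s,t},{r,s,t}}
  V123={{s,t},{p,s,t},{r,s,t}} V124={{p,q},{s,u},{p,s,t},{r,s,t}} V134={{p,s,t},{r,s,t}} V234={{p,t},{r,t},{p,s,t},{r,s,t}}
  V1234={{p,s,t},{r,s,t}}
C dims 4,6,4,1; δ0: rk 3, SNF 1^3; δ1: rk 3, SNF 1^3; δ2: rk 1, SNF 1^1
Ȟ^0 = (4 − 3) − 0 = 1, so Ȟ^0 ≅ Z
Ȟ^1 = (6 − 3) − 3 = 0, so Ȟ^1 ≅ 0
Ȟ^2 = (4 − 1) − 3 = 0, so Ȟ^2 ≅ 0


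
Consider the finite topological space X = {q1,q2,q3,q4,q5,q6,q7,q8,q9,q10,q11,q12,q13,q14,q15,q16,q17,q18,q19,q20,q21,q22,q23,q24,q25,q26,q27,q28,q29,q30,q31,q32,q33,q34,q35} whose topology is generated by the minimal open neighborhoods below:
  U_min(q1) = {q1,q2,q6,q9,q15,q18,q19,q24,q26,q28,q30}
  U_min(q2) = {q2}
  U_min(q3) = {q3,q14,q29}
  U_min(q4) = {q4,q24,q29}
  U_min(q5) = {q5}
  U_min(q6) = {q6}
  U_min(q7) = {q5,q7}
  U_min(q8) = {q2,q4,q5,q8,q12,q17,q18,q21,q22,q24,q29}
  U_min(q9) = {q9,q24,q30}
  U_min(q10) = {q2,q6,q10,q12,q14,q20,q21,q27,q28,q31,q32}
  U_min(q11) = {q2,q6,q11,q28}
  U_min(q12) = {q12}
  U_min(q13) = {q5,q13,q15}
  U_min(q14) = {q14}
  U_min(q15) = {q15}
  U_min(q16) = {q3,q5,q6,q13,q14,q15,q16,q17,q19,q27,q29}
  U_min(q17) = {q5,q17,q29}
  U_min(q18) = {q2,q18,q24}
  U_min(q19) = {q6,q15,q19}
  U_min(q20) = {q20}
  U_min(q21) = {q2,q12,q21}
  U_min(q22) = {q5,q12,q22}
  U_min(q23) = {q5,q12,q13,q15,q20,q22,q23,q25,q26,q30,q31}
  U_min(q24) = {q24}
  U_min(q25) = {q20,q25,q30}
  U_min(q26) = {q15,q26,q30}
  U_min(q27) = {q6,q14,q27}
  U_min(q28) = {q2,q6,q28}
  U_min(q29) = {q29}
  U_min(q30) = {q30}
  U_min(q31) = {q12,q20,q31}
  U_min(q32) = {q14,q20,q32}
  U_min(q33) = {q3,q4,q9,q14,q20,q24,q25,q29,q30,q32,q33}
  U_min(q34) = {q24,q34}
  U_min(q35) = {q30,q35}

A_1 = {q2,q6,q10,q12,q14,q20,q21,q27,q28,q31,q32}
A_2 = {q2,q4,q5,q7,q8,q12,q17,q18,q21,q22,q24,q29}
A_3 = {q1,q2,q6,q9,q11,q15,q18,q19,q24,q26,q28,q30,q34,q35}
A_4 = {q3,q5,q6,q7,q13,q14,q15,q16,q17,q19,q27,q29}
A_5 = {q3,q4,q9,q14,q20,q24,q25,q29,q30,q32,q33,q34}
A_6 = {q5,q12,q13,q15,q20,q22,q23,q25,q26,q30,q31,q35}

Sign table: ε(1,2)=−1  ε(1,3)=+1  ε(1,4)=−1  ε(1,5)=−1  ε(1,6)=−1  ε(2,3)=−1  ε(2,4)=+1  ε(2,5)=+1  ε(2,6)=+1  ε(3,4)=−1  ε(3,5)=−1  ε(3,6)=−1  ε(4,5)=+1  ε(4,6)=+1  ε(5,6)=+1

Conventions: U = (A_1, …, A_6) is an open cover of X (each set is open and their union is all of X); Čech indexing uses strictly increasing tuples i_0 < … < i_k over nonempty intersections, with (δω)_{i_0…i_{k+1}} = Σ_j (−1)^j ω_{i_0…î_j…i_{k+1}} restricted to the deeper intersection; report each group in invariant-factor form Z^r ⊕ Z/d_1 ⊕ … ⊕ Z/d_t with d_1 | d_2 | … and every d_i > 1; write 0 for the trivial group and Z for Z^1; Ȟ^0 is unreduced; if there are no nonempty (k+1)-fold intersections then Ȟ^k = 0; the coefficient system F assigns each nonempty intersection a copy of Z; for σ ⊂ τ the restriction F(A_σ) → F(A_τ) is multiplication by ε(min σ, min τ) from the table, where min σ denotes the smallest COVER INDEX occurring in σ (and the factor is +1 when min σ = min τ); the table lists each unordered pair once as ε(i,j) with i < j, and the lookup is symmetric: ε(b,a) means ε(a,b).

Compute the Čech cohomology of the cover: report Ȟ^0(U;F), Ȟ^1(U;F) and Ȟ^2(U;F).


nerve simplices:
  A12={q2,q12,q21} A13={q2,q6,q28} A14={q6,q14,q27} A15={q14,q20,q32} A16={q12,q20,q31} A23={q2,q18,q24} A24={q5,q7,q17,q29} A25={q4,q24,q29} A26={q5,q12,q22} A34={q6,q15,q19} A35={q9,q24,q30,q34} A36={q15,q26,q30,q35} A45={q3,q14,q29} A46={q5,q13,q15} A56={q20,q25,q30}
  A123={q2} A126={q12} A134={q6} A145={q14} A156={q20} A235={q24} A245={q29} A246={q5} A346={q15} A356={q30}
C dims 6,15,10; δ0: rk 5, SNF 1^5; δ1: rk 10, SNF 1^9·2
degree 0: 6−5−0 = 1 → Ȟ^0 ≅ Z
degree 1: 15−10−5 = 0 → Ȟ^1 ≅ 0
degree 2: 10−0−10 = 0 plus torsion [2] → Ȟ^2 ≅ Z/2

Ȟ^0 ≅ Z, Ȟ^1 ≅ 0 and Ȟ^2 ≅ Z/2


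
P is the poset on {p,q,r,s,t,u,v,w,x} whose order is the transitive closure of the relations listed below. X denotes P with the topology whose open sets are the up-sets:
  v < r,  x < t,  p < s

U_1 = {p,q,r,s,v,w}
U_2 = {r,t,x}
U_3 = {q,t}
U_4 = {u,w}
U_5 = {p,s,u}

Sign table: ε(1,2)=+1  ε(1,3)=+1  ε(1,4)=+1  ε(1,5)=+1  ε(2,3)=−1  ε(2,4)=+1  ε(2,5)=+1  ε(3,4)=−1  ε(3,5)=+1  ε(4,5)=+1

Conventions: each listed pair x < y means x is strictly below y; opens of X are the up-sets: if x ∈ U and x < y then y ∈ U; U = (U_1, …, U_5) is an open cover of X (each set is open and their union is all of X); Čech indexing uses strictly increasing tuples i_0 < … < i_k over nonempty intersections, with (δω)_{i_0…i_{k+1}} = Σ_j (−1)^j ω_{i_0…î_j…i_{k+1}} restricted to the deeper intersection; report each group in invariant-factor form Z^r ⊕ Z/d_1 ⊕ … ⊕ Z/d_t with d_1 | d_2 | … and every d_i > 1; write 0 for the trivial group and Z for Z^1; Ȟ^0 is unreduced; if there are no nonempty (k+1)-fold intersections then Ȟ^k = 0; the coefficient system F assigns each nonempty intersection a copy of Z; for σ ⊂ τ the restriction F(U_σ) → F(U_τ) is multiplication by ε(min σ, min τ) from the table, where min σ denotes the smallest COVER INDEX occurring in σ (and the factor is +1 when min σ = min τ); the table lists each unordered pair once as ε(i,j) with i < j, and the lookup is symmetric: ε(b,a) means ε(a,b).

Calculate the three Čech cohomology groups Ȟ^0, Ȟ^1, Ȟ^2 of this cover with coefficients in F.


cover nerve:
  U12={r} U13={q} U14={w} U15={p,s} U23={t} U45={u}
C dims 5,6; δ0: rk 5, SNF 1^4·2
Ȟ^0: (5−5)−0=0 ⇒ 0
Ȟ^1: (6−0)−5=1 plus torsion [2] ⇒ Z ⊕ Z/2
Ȟ^2: (0−0)−0=0 ⇒ 0

Ȟ^0 ≅ 0; Ȟ^1 ≅ Z ⊕ Z/2; Ȟ^2 ≅ 0


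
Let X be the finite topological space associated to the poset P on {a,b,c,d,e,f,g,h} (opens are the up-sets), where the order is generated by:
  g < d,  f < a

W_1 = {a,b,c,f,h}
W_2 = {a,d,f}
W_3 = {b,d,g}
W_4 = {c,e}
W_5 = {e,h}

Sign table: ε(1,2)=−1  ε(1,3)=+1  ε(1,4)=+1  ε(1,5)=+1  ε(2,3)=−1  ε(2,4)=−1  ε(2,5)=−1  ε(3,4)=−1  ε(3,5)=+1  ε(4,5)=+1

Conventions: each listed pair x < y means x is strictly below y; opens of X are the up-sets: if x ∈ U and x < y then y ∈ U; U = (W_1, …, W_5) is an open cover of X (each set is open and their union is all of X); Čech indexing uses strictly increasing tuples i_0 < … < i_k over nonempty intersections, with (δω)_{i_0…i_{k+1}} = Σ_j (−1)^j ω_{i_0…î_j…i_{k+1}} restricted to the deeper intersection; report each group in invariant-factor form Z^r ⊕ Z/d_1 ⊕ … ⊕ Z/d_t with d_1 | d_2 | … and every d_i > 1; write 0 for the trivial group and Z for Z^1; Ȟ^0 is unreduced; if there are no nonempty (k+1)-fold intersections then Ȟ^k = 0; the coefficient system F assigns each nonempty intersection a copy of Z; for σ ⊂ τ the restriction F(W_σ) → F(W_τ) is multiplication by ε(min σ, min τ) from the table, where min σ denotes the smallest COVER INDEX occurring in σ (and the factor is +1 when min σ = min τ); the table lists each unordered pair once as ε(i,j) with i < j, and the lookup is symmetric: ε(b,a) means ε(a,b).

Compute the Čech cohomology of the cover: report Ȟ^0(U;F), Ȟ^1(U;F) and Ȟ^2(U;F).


nerve of the cover:
  W12={a,f} W13={b} W14={c} W15={h} W23={d} W45={e}
C dims 5,6; δ0: rk 4, SNF 1^4
Ȟ^0 = (5 − 4) − 0 = 1, so Ȟ^0 ≅ Z
Ȟ^1 = (6 − 0) − 4 = 2, so Ȟ^1 ≅ Z^2
Ȟ^2 = (0 − 0) − 0 = 0, so Ȟ^2 ≅ 0

Ȟ^0 ≅ Z, Ȟ^1 ≅ Z^2, Ȟ^2 ≅ 0


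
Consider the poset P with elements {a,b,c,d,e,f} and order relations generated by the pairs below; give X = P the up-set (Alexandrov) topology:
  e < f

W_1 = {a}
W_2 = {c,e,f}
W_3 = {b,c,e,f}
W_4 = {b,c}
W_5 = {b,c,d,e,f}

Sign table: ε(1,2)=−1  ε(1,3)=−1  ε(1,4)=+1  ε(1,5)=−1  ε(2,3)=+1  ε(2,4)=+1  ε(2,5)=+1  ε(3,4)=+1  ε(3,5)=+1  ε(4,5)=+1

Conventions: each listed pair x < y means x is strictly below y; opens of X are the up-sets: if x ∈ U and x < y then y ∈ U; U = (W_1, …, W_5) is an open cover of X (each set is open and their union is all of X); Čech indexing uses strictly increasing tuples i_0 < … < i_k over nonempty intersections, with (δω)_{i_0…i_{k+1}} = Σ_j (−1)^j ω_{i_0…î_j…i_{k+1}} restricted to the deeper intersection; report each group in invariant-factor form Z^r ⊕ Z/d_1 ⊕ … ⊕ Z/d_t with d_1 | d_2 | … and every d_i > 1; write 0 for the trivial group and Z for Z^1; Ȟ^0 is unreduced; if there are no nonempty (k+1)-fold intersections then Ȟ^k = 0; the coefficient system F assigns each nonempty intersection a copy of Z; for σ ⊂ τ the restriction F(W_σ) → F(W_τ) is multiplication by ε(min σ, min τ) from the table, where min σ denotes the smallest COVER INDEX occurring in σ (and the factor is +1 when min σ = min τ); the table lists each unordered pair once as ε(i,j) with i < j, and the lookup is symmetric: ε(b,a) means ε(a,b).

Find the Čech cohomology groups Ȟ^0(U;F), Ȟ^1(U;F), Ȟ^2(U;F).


nonempty overlaps:
  W23={c,e,f} W24={c} W25={c,e,f} W34={b,c} W35={b,c,e,f} W45={b,c}
  W234={c} W235={c,e,f} W245={c} W345={b,c}
  W2345={c}
C dims 5,6,4,1; δ0: rk 3, SNF 1^3; δ1: rk 3, SNF 1^3; δ2: rk 1, SNF 1^1
degree 0: 5−3−0 = 2 → Ȟ^0 ≅ Z^2
degree 1: 6−3−3 = 0 → Ȟ^1 ≅ 0
degree 2: 4−1−3 = 0 → Ȟ^2 ≅ 0

Ȟ^0 ≅ Z^2,  Ȟ^1 ≅ 0,  Ȟ^2 ≅ 0
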